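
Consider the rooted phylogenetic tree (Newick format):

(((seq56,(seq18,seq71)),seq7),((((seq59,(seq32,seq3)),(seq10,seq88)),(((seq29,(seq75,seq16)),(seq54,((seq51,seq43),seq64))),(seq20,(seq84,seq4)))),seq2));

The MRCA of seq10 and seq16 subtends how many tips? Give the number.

The MRCA of seq10 and seq16 is the node subtending (((seq59,(seq32,seq3)),(seq10,seq88)),(((seq29,(seq75,seq16)),(seq54,((seq51,seq43),seq64))),(seq20,(seq84,seq4)))).
That clade contains 15 terminal taxa: seq10, seq16, seq20, seq29, seq3, seq32, seq4, seq43, seq51, seq54, seq59, seq64, seq75, seq84, seq88.

15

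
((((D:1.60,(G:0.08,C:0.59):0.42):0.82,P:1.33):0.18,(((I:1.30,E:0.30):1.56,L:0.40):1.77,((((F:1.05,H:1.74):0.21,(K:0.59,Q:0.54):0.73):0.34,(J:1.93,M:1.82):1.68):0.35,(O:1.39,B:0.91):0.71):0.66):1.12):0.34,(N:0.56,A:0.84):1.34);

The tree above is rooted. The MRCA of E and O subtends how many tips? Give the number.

11

The MRCA of E and O is the node subtending (((I,E),L),((((F,H),(K,Q)),(J,M)),(O,B))).
That clade contains 11 terminal taxa: B, E, F, H, I, J, K, L, M, O, Q.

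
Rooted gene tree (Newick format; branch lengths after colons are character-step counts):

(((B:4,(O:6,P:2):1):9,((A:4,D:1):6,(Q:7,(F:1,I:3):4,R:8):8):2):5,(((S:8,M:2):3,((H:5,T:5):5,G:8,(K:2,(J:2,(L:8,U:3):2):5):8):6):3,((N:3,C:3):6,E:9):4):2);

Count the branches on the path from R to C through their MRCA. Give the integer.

The MRCA of R and C is the root of the tree.
From R up to that node: 4 branches. From C up to the same node: 4 branches. Total: 4 + 4 = 8.

8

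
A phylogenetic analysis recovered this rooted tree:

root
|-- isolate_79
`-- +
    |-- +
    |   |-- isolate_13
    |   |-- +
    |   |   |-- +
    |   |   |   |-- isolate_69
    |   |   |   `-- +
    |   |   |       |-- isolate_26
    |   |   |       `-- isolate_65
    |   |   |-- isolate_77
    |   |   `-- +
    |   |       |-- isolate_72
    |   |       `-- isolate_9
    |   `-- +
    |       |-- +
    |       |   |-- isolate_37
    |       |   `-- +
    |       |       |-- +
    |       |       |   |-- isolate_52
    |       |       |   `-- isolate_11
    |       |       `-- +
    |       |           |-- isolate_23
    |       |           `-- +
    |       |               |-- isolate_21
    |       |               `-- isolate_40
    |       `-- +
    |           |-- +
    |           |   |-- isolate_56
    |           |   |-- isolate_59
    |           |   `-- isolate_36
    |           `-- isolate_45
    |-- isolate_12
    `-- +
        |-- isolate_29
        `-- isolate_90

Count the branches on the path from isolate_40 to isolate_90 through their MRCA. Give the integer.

9

The MRCA of isolate_40 and isolate_90 is the node subtending ((isolate_13,((isolate_69,(isolate_26,isolate_65)),isolate_77,(isolate_72,isolate_9)),((isolate_37,((isolate_52,isolate_11),(isolate_23,(isolate_21,isolate_40)))),((isolate_56,isolate_59,isolate_36),isolate_45))),isolate_12,(isolate_29,isolate_90)).
From isolate_40 up to that node: 7 branches. From isolate_90 up to the same node: 2 branches. Total: 7 + 2 = 9.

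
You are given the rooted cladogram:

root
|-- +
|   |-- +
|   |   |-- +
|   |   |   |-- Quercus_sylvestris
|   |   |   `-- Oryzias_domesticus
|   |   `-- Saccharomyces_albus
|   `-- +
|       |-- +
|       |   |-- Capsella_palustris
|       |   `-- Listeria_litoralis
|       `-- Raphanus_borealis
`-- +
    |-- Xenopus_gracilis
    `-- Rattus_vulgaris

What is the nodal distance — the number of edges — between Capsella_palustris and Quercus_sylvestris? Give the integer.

6

The MRCA of Capsella_palustris and Quercus_sylvestris is the node subtending (((Quercus_sylvestris,Oryzias_domesticus),Saccharomyces_albus),((Capsella_palustris,Listeria_litoralis),Raphanus_borealis)).
From Capsella_palustris up to that node: 3 branches. From Quercus_sylvestris up to the same node: 3 branches. Total: 3 + 3 = 6.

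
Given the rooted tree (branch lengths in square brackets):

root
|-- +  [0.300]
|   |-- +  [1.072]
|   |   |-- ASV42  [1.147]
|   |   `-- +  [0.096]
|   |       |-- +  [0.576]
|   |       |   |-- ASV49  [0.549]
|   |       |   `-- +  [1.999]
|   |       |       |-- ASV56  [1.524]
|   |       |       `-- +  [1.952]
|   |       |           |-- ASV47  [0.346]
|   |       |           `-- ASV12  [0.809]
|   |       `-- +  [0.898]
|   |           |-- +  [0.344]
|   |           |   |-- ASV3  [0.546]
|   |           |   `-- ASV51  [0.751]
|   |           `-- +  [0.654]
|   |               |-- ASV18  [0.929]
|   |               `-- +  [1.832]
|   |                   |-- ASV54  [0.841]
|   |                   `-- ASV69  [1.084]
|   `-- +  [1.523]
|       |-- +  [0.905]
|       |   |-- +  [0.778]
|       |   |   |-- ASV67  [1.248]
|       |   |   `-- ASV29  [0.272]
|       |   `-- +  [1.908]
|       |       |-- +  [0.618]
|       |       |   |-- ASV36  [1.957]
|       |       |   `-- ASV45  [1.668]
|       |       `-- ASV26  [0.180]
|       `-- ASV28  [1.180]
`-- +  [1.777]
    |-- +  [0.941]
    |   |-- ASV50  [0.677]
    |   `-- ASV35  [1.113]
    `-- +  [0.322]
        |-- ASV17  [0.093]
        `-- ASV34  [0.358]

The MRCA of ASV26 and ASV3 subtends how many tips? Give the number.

16

The MRCA of ASV26 and ASV3 is the node subtending ((ASV42,((ASV49,(ASV56,(ASV47,ASV12))),((ASV3,ASV51),(ASV18,(ASV54,ASV69))))),(((ASV67,ASV29),((ASV36,ASV45),ASV26)),ASV28)).
That clade contains 16 terminal taxa: ASV12, ASV18, ASV26, ASV28, ASV29, ASV3, ASV36, ASV42, ASV45, ASV47, ASV49, ASV51, ASV54, ASV56, ASV67, ASV69.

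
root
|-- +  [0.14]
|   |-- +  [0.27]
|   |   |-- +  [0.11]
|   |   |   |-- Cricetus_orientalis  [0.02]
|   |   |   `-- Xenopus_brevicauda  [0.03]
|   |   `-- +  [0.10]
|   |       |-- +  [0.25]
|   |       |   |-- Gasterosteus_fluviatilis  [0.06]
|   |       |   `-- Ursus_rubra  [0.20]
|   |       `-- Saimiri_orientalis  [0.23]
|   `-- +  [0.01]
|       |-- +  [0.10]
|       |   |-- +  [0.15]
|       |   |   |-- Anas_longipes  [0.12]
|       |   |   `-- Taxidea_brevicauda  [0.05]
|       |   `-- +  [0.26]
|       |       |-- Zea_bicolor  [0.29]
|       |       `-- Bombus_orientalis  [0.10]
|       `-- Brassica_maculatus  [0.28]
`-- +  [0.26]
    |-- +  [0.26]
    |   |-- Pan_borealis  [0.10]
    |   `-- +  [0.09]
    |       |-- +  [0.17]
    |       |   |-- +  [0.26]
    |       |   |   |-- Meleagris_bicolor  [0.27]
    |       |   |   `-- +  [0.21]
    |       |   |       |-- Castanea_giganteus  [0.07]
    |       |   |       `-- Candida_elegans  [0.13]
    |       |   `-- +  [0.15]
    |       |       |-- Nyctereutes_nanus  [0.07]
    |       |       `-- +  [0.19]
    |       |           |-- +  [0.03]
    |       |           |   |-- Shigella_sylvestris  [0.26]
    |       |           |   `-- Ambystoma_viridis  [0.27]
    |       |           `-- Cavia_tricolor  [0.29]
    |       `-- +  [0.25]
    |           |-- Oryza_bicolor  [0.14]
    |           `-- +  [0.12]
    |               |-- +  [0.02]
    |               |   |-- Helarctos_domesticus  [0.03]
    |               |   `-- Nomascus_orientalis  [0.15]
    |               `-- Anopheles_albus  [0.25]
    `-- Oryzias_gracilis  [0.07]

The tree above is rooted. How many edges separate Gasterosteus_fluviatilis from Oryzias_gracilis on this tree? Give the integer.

The MRCA of Gasterosteus_fluviatilis and Oryzias_gracilis is the root of the tree.
From Gasterosteus_fluviatilis up to that node: 5 branches. From Oryzias_gracilis up to the same node: 2 branches. Total: 5 + 2 = 7.

7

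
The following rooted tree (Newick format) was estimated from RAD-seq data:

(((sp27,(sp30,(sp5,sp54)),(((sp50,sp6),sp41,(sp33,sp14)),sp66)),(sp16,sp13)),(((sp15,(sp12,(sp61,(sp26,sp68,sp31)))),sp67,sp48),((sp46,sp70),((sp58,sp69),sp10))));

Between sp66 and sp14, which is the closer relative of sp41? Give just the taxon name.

sp14

The MRCA of sp41 and sp14 subtends ((sp50,sp6),sp41,(sp33,sp14)) (5 taxa).
The MRCA of sp41 and sp66 subtends (((sp50,sp6),sp41,(sp33,sp14)),sp66) (6 taxa).
The first is nested inside the second, so sp41 shares a more recent common ancestor with sp14.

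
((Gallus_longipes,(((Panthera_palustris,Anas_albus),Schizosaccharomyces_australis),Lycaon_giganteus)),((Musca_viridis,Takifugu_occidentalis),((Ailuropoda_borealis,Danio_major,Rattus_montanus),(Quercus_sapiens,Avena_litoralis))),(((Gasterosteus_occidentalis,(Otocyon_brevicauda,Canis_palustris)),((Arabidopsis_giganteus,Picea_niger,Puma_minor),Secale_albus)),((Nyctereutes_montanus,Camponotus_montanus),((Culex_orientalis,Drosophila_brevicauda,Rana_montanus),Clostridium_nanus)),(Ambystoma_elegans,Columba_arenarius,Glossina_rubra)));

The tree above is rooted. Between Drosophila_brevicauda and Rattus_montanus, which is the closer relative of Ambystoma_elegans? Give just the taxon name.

The MRCA of Ambystoma_elegans and Drosophila_brevicauda subtends (((Gasterosteus_occidentalis,(Otocyon_brevicauda,Canis_palustris)),((Arabidopsis_giganteus,Picea_niger,Puma_minor),Secale_albus)),((Nyctereutes_montanus,Camponotus_montanus),((Culex_orientalis,Drosophila_brevicauda,Rana_montanus),Clostridium_nanus)),(Ambystoma_elegans,Columba_arenarius,Glossina_rubra)) (16 taxa).
The MRCA of Ambystoma_elegans and Rattus_montanus is the root, subtending the entire tree (28 taxa).
The first is nested inside the second, so Ambystoma_elegans shares a more recent common ancestor with Drosophila_brevicauda.

Drosophila_brevicauda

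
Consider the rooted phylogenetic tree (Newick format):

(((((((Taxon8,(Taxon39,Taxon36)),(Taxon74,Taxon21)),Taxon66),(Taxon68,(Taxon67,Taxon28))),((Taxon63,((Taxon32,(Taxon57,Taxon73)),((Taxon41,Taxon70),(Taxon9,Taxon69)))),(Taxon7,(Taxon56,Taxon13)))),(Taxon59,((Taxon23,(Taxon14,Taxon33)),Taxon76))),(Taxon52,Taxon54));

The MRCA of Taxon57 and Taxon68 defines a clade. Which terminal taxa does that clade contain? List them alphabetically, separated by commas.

Tracing Taxon57: it sits inside (Taxon57,Taxon73).
Tracing Taxon68: it sits inside (Taxon68,(Taxon67,Taxon28)).
The smallest clade enclosing both is (((((Taxon8,(Taxon39,Taxon36)),(Taxon74,Taxon21)),Taxon66),(Taxon68,(Taxon67,Taxon28))),((Taxon63,((Taxon32,(Taxon57,Taxon73)),((Taxon41,Taxon70),(Taxon9,Taxon69)))),(Taxon7,(Taxon56,Taxon13)))); the answer is its 20 terminal taxa in alphabetical order.

Taxon13, Taxon21, Taxon28, Taxon32, Taxon36, Taxon39, Taxon41, Taxon56, Taxon57, Taxon63, Taxon66, Taxon67, Taxon68, Taxon69, Taxon7, Taxon70, Taxon73, Taxon74, Taxon8, Taxon9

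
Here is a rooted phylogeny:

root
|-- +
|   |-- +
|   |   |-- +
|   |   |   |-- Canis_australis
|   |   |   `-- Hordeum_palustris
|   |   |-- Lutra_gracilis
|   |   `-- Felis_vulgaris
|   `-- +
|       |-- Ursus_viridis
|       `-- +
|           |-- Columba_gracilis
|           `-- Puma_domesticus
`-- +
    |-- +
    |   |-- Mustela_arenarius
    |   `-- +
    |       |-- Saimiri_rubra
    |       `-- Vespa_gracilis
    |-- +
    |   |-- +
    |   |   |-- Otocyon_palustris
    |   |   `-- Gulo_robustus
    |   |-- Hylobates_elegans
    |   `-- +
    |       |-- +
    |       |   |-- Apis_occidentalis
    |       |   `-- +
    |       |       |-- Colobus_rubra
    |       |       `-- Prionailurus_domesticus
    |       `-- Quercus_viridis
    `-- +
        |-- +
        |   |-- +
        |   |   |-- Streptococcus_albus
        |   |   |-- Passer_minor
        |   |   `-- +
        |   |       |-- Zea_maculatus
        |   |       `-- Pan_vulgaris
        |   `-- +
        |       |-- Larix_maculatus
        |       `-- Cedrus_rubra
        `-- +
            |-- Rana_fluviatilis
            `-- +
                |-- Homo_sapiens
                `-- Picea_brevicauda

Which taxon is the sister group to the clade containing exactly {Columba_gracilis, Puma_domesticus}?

Ursus_viridis

The clade containing exactly {Columba_gracilis, Puma_domesticus} attaches to the tree at the node subtending (Ursus_viridis,(Columba_gracilis,Puma_domesticus)).
The other lineage descending from that same node — the sister group — is the single tip Ursus_viridis.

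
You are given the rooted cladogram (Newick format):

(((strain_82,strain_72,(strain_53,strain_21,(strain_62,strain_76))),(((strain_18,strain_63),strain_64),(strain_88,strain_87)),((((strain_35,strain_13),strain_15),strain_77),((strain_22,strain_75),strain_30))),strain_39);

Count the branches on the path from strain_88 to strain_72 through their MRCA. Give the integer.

5

The MRCA of strain_88 and strain_72 is the node subtending ((strain_82,strain_72,(strain_53,strain_21,(strain_62,strain_76))),(((strain_18,strain_63),strain_64),(strain_88,strain_87)),((((strain_35,strain_13),strain_15),strain_77),((strain_22,strain_75),strain_30))).
From strain_88 up to that node: 3 branches. From strain_72 up to the same node: 2 branches. Total: 3 + 2 = 5.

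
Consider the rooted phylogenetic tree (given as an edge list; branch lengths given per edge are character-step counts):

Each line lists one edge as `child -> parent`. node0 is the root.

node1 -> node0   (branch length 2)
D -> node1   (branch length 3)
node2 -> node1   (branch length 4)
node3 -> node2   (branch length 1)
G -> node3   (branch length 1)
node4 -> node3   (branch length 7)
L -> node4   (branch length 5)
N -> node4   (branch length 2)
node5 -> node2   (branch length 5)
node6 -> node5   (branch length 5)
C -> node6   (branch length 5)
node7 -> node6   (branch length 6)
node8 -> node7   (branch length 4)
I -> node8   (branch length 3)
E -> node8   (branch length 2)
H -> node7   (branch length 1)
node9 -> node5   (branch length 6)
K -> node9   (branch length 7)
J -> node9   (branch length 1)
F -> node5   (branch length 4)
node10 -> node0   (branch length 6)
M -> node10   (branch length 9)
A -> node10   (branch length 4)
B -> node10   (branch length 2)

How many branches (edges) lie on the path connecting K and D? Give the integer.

5

The MRCA of K and D is the node subtending (D,((G,(L,N)),((C,((I,E),H)),(K,J),F))).
From K up to that node: 4 branches. From D up to the same node: 1 branch. Total: 4 + 1 = 5.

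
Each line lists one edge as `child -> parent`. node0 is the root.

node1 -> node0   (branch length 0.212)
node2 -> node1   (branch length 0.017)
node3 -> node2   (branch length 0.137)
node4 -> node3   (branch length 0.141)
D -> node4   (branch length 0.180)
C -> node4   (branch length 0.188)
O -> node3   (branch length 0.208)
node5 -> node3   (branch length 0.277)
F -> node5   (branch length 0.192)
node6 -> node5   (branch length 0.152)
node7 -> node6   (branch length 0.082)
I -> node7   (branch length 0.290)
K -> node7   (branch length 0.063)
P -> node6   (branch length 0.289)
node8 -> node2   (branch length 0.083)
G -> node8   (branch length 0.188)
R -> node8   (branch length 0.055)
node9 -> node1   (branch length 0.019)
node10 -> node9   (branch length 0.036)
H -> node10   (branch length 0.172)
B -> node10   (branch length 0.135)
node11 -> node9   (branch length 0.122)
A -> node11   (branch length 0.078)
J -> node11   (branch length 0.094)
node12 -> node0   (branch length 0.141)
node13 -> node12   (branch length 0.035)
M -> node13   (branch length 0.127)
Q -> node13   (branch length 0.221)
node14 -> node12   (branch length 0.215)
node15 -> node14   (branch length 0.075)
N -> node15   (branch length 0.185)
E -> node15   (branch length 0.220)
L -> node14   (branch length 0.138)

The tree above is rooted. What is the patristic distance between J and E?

1.098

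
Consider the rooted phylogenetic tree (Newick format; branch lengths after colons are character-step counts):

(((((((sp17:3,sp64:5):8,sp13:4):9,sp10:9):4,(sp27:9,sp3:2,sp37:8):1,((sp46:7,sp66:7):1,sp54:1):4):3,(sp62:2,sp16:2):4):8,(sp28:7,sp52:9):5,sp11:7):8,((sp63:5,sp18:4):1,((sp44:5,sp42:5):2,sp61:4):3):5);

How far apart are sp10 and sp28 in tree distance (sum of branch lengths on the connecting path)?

36

The path runs sp10 → … → MRCA → … → sp28; the MRCA is the node subtending ((((((sp17,sp64),sp13),sp10),(sp27,sp3,sp37),((sp46,sp66),sp54)),(sp62,sp16)),(sp28,sp52),sp11).
Branch lengths along that path: 9 + 4 + 3 + 8 + 5 + 7 = 36.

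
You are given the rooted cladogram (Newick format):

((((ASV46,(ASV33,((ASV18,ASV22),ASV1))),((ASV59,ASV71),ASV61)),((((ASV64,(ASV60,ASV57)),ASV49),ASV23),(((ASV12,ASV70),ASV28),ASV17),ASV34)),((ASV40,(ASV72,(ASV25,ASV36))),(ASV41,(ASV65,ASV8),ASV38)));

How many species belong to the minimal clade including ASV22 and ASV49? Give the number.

18

The MRCA of ASV22 and ASV49 is the node subtending (((ASV46,(ASV33,((ASV18,ASV22),ASV1))),((ASV59,ASV71),ASV61)),((((ASV64,(ASV60,ASV57)),ASV49),ASV23),(((ASV12,ASV70),ASV28),ASV17),ASV34)).
That clade contains 18 terminal taxa: ASV1, ASV12, ASV17, ASV18, ASV22, ASV23, ASV28, ASV33, ASV34, ASV46, ASV49, ASV57, ASV59, ASV60, ASV61, ASV64, ASV70, ASV71.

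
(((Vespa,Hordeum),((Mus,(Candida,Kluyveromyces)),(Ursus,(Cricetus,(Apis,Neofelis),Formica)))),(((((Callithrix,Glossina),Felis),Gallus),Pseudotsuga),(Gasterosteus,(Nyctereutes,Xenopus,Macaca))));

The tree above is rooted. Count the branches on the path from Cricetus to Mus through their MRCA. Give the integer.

5

The MRCA of Cricetus and Mus is the node subtending ((Mus,(Candida,Kluyveromyces)),(Ursus,(Cricetus,(Apis,Neofelis),Formica))).
From Cricetus up to that node: 3 branches. From Mus up to the same node: 2 branches. Total: 3 + 2 = 5.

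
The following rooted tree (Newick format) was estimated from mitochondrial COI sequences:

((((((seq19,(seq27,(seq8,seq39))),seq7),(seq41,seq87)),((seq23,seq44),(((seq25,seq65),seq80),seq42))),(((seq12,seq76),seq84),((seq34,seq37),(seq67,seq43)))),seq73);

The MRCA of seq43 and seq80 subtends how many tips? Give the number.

The MRCA of seq43 and seq80 is the node subtending (((((seq19,(seq27,(seq8,seq39))),seq7),(seq41,seq87)),((seq23,seq44),(((seq25,seq65),seq80),seq42))),(((seq12,seq76),seq84),((seq34,seq37),(seq67,seq43)))).
That clade contains 20 terminal taxa: seq12, seq19, seq23, seq25, seq27, seq34, seq37, seq39, seq41, seq42, seq43, seq44, seq65, seq67, seq7, seq76, seq8, seq80, seq84, seq87.

20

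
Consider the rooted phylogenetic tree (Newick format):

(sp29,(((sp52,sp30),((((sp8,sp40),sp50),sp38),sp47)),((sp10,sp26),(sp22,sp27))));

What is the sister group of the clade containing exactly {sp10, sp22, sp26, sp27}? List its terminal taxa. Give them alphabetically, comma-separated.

The clade containing exactly {sp10, sp22, sp26, sp27} attaches to the tree at the node subtending (((sp52,sp30),((((sp8,sp40),sp50),sp38),sp47)),((sp10,sp26),(sp22,sp27))).
The other lineage descending from that same node — the sister group — is ((sp52,sp30),((((sp8,sp40),sp50),sp38),sp47)); its 7 tips in alphabetical order are the answer.

sp30, sp38, sp40, sp47, sp50, sp52, sp8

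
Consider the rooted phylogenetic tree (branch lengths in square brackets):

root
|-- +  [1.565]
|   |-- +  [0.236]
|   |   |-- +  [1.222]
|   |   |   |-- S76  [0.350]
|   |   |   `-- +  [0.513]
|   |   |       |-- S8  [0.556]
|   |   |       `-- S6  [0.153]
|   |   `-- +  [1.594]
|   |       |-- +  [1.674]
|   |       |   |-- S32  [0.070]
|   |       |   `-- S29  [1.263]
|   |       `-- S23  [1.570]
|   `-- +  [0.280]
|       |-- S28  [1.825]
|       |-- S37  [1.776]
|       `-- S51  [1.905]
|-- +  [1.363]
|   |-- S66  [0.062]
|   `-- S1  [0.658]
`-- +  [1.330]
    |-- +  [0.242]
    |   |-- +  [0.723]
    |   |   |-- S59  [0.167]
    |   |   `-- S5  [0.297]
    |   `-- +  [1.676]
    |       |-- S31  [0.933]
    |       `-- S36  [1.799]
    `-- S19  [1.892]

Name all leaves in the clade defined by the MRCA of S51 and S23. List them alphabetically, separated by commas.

Tracing S51: it sits inside (S28,S37,S51).
Tracing S23: it sits inside ((S32,S29),S23).
The smallest clade enclosing both is (((S76,(S8,S6)),((S32,S29),S23)),(S28,S37,S51)); the answer is its 9 terminal taxa in alphabetical order.

S23, S28, S29, S32, S37, S51, S6, S76, S8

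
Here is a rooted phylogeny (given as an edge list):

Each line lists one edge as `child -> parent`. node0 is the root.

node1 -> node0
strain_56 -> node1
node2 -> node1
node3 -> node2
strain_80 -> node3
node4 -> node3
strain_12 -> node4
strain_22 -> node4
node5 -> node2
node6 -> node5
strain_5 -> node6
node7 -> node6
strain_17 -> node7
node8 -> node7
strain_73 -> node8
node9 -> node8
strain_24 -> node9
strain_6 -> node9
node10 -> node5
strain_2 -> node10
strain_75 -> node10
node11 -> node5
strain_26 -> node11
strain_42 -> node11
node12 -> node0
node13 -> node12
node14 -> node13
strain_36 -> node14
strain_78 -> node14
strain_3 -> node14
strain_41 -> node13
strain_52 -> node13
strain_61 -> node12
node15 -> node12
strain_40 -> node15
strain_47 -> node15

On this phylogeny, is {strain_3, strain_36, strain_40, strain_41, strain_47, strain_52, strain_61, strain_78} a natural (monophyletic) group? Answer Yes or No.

The most recent common ancestor of these taxa subtends (((strain_36,strain_78,strain_3),strain_41,strain_52),strain_61,(strain_40,strain_47)).
That clade has exactly 8 tips — every listed taxon and nothing else — so the group is monophyletic.

Yes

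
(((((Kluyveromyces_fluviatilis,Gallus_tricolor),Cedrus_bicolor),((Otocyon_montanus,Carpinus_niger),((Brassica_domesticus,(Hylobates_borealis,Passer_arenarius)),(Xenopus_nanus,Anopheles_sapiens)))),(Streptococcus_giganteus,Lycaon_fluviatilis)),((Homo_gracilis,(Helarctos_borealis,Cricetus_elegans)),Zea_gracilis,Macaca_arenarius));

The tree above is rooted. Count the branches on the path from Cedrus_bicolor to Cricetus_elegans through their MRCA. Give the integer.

8

The MRCA of Cedrus_bicolor and Cricetus_elegans is the root of the tree.
From Cedrus_bicolor up to that node: 4 branches. From Cricetus_elegans up to the same node: 4 branches. Total: 4 + 4 = 8.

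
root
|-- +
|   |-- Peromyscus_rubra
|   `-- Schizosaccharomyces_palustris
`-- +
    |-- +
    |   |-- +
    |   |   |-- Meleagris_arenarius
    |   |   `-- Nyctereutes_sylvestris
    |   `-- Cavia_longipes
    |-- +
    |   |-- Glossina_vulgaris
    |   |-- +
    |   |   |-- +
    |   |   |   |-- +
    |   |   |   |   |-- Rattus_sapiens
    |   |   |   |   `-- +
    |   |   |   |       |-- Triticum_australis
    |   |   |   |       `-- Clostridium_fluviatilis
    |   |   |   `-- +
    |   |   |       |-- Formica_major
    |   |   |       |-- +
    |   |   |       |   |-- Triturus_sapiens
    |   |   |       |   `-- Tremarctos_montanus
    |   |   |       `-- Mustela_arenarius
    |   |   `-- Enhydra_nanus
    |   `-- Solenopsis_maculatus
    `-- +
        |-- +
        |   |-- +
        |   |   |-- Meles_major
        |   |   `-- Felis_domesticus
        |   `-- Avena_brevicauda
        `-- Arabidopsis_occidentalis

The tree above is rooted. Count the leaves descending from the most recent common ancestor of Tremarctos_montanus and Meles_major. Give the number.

The MRCA of Tremarctos_montanus and Meles_major is the node subtending (((Meleagris_arenarius,Nyctereutes_sylvestris),Cavia_longipes),(Glossina_vulgaris,(((Rattus_sapiens,(Triticum_australis,Clostridium_fluviatilis)),(Formica_major,(Triturus_sapiens,Tremarctos_montanus),Mustela_arenarius)),Enhydra_nanus),Solenopsis_maculatus),(((Meles_major,Felis_domesticus),Avena_brevicauda),Arabidopsis_occidentalis)).
That clade contains 17 terminal taxa: Arabidopsis_occidentalis, Avena_brevicauda, Cavia_longipes, Clostridium_fluviatilis, Enhydra_nanus, Felis_domesticus, Formica_major, Glossina_vulgaris, Meleagris_arenarius, Meles_major, Mustela_arenarius, Nyctereutes_sylvestris, Rattus_sapiens, Solenopsis_maculatus, Tremarctos_montanus, Triticum_australis, Triturus_sapiens.

17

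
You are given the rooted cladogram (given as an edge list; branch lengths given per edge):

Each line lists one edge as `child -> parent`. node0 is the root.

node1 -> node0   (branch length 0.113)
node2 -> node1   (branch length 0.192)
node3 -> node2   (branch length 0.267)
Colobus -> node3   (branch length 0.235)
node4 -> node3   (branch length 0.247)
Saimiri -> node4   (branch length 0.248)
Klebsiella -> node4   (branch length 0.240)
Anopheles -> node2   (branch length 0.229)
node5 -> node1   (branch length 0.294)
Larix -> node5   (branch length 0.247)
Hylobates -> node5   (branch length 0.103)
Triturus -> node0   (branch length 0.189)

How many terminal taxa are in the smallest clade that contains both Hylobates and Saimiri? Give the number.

6

The MRCA of Hylobates and Saimiri is the node subtending (((Colobus,(Saimiri,Klebsiella)),Anopheles),(Larix,Hylobates)).
That clade contains 6 terminal taxa: Anopheles, Colobus, Hylobates, Klebsiella, Larix, Saimiri.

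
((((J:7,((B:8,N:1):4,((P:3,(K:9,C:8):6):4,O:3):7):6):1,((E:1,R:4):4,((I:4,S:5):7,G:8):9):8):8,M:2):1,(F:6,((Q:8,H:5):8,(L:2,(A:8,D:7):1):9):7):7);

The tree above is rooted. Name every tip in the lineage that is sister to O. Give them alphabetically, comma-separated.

C, K, P

O attaches to the tree at the node subtending ((P,(K,C)),O).
The other lineage descending from that same node — the sister group — is (P,(K,C)); its 3 tips in alphabetical order are the answer.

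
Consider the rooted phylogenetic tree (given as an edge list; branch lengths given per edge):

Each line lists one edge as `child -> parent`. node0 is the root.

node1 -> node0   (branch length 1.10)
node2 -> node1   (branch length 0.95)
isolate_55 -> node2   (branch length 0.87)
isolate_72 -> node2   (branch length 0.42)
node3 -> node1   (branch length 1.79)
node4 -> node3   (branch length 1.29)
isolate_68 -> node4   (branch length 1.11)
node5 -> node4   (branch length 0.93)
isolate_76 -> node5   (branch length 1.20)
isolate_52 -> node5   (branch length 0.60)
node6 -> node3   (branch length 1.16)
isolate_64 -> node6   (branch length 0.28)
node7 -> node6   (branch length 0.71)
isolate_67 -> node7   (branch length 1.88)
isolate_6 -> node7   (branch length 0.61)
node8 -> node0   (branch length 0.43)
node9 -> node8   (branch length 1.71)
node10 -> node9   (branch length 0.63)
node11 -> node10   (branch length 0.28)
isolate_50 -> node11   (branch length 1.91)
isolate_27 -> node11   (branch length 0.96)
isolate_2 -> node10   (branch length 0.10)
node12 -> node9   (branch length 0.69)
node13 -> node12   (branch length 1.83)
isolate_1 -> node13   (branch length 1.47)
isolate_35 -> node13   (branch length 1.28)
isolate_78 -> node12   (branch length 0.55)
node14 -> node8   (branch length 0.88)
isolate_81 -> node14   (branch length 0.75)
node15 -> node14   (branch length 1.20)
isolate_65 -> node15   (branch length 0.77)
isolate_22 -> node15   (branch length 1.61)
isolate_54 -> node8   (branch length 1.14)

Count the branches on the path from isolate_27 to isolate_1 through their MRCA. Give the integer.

The MRCA of isolate_27 and isolate_1 is the node subtending (((isolate_50,isolate_27),isolate_2),((isolate_1,isolate_35),isolate_78)).
From isolate_27 up to that node: 3 branches. From isolate_1 up to the same node: 3 branches. Total: 3 + 3 = 6.

6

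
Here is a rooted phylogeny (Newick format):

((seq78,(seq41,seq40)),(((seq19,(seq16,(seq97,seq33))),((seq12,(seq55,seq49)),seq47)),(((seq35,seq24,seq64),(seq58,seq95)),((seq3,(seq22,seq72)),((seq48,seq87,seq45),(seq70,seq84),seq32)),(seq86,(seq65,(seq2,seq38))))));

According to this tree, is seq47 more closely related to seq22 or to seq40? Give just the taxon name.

seq22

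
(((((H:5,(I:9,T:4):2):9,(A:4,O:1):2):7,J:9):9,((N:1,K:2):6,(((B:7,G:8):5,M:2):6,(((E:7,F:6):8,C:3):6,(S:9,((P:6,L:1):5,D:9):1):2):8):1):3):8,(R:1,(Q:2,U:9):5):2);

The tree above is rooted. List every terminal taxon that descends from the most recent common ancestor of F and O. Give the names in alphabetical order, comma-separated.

A, B, C, D, E, F, G, H, I, J, K, L, M, N, O, P, S, T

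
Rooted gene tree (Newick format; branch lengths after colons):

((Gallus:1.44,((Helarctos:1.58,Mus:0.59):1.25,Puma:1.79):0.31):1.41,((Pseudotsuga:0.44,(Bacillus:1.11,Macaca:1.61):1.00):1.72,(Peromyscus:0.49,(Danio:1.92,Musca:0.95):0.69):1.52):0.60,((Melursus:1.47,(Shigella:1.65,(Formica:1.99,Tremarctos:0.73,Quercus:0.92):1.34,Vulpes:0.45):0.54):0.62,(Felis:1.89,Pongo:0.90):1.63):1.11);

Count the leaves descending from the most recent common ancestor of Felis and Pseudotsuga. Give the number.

18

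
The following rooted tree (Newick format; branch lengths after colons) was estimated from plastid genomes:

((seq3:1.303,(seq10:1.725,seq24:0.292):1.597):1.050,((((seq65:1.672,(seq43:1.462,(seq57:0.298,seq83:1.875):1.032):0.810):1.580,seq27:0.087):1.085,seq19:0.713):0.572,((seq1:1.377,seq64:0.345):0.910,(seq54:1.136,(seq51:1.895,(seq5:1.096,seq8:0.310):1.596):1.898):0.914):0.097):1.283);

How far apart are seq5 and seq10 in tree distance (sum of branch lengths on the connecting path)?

11.256

The path runs seq5 → … → MRCA → … → seq10; the MRCA is the root of the tree.
Branch lengths along that path: 1.096 + 1.596 + 1.898 + 0.914 + 0.097 + 1.283 + 1.050 + 1.597 + 1.725 = 11.256.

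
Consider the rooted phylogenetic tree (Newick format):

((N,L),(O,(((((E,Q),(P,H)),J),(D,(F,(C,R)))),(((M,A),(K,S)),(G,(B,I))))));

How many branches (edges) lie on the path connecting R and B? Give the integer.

The MRCA of R and B is the node subtending (((((E,Q),(P,H)),J),(D,(F,(C,R)))),(((M,A),(K,S)),(G,(B,I)))).
From R up to that node: 5 branches. From B up to the same node: 4 branches. Total: 5 + 4 = 9.

9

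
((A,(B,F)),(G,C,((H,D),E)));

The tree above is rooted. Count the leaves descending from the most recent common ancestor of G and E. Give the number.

5

The MRCA of G and E is the node subtending (G,C,((H,D),E)).
That clade contains 5 terminal taxa: C, D, E, G, H.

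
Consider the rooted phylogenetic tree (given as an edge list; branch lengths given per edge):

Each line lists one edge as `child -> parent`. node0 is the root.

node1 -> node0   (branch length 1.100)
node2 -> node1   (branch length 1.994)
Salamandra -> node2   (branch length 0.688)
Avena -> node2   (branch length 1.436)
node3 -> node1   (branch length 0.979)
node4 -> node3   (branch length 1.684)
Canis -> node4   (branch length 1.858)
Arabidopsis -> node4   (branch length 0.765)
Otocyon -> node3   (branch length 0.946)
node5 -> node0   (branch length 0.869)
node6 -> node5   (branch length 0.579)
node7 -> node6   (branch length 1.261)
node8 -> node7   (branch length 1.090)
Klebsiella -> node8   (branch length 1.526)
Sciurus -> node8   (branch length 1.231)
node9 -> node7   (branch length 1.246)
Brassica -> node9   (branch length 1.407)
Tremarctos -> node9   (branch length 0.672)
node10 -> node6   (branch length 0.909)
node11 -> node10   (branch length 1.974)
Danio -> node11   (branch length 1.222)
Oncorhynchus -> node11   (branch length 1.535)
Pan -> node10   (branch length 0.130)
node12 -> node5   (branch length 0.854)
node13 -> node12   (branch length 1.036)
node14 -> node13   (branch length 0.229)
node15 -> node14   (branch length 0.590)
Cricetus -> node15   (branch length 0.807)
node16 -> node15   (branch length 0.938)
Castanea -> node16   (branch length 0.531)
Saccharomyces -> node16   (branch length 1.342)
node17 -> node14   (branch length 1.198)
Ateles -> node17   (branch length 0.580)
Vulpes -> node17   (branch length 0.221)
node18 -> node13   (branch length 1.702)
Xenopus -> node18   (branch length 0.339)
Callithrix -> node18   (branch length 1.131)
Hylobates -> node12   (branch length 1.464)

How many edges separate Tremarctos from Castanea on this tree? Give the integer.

10

The MRCA of Tremarctos and Castanea is the node subtending ((((Klebsiella,Sciurus),(Brassica,Tremarctos)),((Danio,Oncorhynchus),Pan)),((((Cricetus,(Castanea,Saccharomyces)),(Ateles,Vulpes)),(Xenopus,Callithrix)),Hylobates)).
From Tremarctos up to that node: 4 branches. From Castanea up to the same node: 6 branches. Total: 4 + 6 = 10.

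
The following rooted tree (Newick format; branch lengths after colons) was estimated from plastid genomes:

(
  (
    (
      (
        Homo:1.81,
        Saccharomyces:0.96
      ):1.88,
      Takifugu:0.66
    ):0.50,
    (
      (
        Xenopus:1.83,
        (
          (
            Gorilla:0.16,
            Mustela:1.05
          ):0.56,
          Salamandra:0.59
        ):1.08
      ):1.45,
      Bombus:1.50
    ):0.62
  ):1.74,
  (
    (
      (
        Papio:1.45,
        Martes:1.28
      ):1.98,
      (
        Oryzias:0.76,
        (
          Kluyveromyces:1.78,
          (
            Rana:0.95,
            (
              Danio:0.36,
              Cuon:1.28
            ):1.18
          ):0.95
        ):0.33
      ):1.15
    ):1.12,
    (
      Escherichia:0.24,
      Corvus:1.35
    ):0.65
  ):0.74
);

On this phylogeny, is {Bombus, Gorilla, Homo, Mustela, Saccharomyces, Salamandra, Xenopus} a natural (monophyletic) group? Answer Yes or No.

The MRCA of the listed taxa subtends (((Homo,Saccharomyces),Takifugu),((Xenopus,((Gorilla,Mustela),Salamandra)),Bombus)).
That clade also contains Takifugu, which is not in the proposed group, so the group is not monophyletic.

No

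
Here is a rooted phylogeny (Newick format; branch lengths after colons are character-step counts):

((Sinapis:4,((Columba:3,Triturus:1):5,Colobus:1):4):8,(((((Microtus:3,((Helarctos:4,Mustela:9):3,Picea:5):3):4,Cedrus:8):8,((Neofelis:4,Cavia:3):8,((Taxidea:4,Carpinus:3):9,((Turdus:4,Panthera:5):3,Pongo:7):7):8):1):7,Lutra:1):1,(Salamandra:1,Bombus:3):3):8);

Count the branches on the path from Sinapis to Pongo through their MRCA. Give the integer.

9

The MRCA of Sinapis and Pongo is the root of the tree.
From Sinapis up to that node: 2 branches. From Pongo up to the same node: 7 branches. Total: 2 + 7 = 9.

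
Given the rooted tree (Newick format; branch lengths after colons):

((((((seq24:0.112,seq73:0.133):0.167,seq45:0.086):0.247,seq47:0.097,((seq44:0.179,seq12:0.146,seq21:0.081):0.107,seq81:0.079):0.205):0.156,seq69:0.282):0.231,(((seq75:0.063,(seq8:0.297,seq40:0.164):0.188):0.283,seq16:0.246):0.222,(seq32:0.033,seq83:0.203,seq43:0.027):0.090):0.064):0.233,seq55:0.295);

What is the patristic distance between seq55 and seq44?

1.406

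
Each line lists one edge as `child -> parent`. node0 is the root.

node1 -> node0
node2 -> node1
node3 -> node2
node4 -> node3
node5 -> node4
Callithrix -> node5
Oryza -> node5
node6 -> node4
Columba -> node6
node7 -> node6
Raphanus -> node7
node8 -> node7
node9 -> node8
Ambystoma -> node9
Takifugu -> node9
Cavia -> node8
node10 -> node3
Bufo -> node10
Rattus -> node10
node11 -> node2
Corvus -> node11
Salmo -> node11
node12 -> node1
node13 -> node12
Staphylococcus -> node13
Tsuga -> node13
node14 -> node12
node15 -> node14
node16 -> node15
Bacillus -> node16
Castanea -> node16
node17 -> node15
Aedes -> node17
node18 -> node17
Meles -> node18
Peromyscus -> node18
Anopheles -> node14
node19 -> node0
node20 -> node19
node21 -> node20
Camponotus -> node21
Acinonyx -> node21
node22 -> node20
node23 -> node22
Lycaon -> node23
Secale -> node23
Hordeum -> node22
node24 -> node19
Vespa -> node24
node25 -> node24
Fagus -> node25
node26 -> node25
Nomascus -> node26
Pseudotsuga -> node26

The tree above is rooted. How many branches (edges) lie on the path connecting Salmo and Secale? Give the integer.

9

The MRCA of Salmo and Secale is the root of the tree.
From Salmo up to that node: 4 branches. From Secale up to the same node: 5 branches. Total: 4 + 5 = 9.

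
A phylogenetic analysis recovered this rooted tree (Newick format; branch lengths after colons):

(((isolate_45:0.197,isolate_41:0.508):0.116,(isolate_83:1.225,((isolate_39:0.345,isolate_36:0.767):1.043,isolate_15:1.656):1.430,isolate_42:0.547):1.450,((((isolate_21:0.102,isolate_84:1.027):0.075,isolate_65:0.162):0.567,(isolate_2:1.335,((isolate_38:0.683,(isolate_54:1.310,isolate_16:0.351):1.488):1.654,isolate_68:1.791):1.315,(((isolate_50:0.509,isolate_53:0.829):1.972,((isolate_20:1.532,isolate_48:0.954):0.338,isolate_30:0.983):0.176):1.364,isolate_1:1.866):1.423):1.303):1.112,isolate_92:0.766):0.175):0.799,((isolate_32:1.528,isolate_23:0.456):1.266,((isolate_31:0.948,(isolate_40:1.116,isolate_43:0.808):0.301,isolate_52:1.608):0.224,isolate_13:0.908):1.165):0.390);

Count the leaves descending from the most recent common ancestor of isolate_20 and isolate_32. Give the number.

29

The MRCA of isolate_20 and isolate_32 is the root, so the clade is the entire tree.
That clade contains 29 terminal taxa: isolate_1, isolate_13, isolate_15, isolate_16, isolate_2, isolate_20, isolate_21, isolate_23, isolate_30, isolate_31, isolate_32, isolate_36, isolate_38, isolate_39, isolate_40, isolate_41, isolate_42, isolate_43, isolate_45, isolate_48, isolate_50, isolate_52, isolate_53, isolate_54, isolate_65, isolate_68, isolate_83, isolate_84, isolate_92.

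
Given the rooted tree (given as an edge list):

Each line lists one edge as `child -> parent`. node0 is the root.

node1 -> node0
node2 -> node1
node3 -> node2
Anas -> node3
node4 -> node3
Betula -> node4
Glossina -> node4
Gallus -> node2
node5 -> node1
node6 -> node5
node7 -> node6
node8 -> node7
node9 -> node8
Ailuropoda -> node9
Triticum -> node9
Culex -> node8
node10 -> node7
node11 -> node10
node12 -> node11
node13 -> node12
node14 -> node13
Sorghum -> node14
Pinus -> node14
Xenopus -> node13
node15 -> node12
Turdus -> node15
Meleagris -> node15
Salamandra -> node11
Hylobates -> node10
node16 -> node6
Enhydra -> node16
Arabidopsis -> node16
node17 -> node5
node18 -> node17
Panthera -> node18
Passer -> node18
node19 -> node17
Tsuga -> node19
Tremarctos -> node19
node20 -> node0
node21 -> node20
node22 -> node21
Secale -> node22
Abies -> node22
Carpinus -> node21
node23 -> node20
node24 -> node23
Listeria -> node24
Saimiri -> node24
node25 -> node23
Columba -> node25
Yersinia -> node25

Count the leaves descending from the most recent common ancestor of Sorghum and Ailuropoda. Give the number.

The MRCA of Sorghum and Ailuropoda is the node subtending (((Ailuropoda,Triticum),Culex),(((((Sorghum,Pinus),Xenopus),(Turdus,Meleagris)),Salamandra),Hylobates)).
That clade contains 10 terminal taxa: Ailuropoda, Culex, Hylobates, Meleagris, Pinus, Salamandra, Sorghum, Triticum, Turdus, Xenopus.

10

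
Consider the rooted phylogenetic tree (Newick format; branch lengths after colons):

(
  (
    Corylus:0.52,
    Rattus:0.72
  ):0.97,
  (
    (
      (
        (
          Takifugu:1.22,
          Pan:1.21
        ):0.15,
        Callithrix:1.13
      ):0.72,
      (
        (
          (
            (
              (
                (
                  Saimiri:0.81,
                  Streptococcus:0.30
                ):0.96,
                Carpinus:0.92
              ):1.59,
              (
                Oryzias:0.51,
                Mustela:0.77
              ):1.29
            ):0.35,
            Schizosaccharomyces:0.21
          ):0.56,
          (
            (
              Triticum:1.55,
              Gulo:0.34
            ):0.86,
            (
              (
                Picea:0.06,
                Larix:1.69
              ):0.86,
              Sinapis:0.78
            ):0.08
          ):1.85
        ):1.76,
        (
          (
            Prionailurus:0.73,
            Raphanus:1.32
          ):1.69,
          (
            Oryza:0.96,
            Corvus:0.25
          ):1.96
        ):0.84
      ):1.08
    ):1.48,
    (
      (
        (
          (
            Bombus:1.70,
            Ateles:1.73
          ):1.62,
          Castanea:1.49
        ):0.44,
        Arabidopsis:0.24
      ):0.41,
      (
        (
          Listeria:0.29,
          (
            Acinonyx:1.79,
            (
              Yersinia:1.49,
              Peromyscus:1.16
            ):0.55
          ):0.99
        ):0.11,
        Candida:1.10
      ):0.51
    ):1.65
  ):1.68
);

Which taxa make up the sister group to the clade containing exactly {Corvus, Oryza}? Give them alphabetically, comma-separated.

Prionailurus, Raphanus

The clade containing exactly {Corvus, Oryza} attaches to the tree at the node subtending ((Prionailurus,Raphanus),(Oryza,Corvus)).
The other lineage descending from that same node — the sister group — is (Prionailurus,Raphanus); its 2 tips in alphabetical order are the answer.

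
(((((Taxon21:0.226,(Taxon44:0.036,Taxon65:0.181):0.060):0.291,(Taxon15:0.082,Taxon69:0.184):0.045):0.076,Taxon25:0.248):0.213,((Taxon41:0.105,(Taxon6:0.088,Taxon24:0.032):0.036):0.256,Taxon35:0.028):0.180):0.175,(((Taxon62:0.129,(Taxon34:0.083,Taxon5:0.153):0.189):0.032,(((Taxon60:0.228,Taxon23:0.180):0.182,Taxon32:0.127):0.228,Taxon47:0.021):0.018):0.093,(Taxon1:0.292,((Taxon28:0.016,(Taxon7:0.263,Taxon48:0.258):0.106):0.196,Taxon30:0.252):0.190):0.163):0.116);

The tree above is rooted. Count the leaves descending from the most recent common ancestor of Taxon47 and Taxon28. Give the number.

The MRCA of Taxon47 and Taxon28 is the node subtending (((Taxon62,(Taxon34,Taxon5)),(((Taxon60,Taxon23),Taxon32),Taxon47)),(Taxon1,((Taxon28,(Taxon7,Taxon48)),Taxon30))).
That clade contains 12 terminal taxa: Taxon1, Taxon23, Taxon28, Taxon30, Taxon32, Taxon34, Taxon47, Taxon48, Taxon5, Taxon60, Taxon62, Taxon7.

12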